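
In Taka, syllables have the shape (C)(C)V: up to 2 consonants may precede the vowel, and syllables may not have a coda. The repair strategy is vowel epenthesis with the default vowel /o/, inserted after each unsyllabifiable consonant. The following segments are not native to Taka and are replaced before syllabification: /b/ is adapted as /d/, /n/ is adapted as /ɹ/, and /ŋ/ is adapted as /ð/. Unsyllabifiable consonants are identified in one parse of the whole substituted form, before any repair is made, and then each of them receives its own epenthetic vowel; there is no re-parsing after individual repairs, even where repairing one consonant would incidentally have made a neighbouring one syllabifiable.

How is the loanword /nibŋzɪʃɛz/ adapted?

ɹidoðzɪʃɛzo

Substitution: /n/ → /ɹ/, /b/ → /d/, /ŋ/ → /ð/, giving /ɹidðzɪʃɛz/.
The consonants /d/, /z/ cannot be parsed into a legal (C)(C)V syllable (no codas are permitted; onsets may contain at most 2 consonants).
Each unlicensed consonant becomes the onset of a new syllable: /d/ → /do/, /z/ → /zo/.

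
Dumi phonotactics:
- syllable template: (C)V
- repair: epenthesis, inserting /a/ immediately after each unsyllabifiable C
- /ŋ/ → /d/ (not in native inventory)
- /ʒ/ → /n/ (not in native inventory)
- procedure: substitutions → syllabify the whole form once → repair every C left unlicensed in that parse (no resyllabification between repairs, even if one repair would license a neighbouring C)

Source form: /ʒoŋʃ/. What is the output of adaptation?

Substitution: /ʒ/ → /n/, /ŋ/ → /d/, giving /nodʃ/.
Syllabifying with onset maximization leaves /d/, /ʃ/ stranded (no codas are permitted; onsets are limited to one consonant).
Each unlicensed consonant becomes the onset of a new syllable: /d/ → /da/, /ʃ/ → /ʃa/.

nodaʃa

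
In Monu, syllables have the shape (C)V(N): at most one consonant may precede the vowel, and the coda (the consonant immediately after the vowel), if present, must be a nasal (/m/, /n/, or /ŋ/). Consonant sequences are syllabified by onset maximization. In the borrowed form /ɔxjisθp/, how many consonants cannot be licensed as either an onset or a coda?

The consonants /x/, /s/, /θ/, /p/ cannot be parsed into a legal (C)V(N) syllable (only a nasal (/m/, /n/, or /ŋ/) is licensed in coda position; onsets are limited to one consonant).

4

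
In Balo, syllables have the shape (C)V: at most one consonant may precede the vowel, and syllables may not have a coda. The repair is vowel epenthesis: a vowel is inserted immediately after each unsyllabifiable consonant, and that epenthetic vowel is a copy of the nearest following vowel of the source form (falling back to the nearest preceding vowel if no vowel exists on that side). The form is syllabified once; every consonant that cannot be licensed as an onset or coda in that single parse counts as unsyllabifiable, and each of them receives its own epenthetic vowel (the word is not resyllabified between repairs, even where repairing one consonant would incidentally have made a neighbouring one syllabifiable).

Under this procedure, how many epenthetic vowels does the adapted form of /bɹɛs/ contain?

2

The unsyllabifiable consonants are /b/, /s/; each receives one epenthetic vowel.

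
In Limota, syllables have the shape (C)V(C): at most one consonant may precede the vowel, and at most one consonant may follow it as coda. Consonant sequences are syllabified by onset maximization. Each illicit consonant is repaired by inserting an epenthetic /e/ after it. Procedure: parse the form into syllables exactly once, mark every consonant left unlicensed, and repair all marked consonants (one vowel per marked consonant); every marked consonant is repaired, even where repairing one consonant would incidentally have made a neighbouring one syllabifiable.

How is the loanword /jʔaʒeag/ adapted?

jeʔaʒeag

Syllabifying with onset maximization leaves /j/ stranded (at most one coda consonant is licensed; onsets are limited to one consonant).
Inserting the epenthetic vowel yields /j/ → /je/.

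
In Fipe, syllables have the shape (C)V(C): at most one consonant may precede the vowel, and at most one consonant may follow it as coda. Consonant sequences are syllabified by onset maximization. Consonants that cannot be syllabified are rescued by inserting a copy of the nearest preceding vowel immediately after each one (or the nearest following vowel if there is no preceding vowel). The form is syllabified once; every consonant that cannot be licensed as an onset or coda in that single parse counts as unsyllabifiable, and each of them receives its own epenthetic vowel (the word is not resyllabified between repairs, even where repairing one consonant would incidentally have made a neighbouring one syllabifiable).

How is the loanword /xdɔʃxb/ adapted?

xɔdɔʃxɔbɔ

The consonants /x/, /x/, /b/ cannot be parsed into a legal (C)V(C) syllable (at most one coda consonant is licensed; onsets are limited to one consonant).
Inserting the epenthetic vowel yields /x/ → /xɔ/, /x/ → /xɔ/, /b/ → /bɔ/.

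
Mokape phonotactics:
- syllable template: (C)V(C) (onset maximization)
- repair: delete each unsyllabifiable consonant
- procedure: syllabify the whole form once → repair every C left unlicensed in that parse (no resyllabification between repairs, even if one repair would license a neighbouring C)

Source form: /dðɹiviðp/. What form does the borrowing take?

ɹivið

Under (C)V(C), the unsyllabifiable consonants are /d/, /ð/, /p/ (at most one coda consonant is licensed; onsets are limited to one consonant).
Deletion applies to /d/, /ð/, /p/.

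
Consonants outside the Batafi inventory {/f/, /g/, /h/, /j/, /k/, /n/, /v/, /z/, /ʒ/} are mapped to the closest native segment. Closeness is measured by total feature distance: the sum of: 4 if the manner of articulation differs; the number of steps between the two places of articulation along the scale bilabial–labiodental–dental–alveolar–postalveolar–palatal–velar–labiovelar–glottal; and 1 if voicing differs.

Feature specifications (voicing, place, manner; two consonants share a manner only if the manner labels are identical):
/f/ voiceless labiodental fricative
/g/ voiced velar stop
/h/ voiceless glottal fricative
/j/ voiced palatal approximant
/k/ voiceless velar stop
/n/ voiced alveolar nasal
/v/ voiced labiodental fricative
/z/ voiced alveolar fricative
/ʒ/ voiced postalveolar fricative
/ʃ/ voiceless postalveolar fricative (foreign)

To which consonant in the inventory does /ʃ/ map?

ʒ

/ʒ/ is closest: same manner (fricative), place distance 0 (postalveolar→postalveolar), voicing differs (+1); total 1. Next closest is /z/ at distance 2.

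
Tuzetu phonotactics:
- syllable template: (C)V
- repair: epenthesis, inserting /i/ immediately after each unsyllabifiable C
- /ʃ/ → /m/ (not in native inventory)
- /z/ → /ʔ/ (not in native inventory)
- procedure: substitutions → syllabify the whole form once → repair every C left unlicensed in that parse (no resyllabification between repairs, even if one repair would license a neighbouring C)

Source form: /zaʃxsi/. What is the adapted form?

Substitution: /z/ → /ʔ/, /ʃ/ → /m/, giving /ʔamxsi/.
The consonants /m/, /x/ cannot be parsed into a legal (C)V syllable (no codas are permitted; onsets are limited to one consonant).
Inserting the epenthetic vowel yields /m/ → /mi/, /x/ → /xi/.

ʔamixisi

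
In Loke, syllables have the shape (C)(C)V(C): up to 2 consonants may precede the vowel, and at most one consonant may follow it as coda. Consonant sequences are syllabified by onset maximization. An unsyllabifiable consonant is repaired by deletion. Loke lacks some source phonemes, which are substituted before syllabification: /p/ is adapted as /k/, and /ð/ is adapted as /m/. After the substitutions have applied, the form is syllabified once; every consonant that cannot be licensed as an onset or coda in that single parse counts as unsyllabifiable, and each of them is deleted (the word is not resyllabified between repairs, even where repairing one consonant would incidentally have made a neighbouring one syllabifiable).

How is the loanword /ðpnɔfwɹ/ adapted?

knɔf

Substitution: /ð/ → /m/, /p/ → /k/, giving /mknɔfwɹ/.
Syllabifying with onset maximization leaves /m/, /w/, /ɹ/ stranded (at most one coda consonant is licensed; onsets may contain at most 2 consonants).
Each unlicensed consonant is deleted: /m/, /w/, /ɹ/.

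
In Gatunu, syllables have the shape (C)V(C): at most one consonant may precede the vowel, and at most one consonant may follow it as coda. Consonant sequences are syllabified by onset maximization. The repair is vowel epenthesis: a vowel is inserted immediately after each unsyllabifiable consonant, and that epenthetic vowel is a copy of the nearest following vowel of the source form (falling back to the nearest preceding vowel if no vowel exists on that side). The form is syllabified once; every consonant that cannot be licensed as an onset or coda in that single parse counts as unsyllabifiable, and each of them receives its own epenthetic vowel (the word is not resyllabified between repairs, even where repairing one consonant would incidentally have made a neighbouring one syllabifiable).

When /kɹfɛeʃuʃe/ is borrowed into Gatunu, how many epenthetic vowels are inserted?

The unsyllabifiable consonants are /k/, /ɹ/; each receives one epenthetic vowel.

2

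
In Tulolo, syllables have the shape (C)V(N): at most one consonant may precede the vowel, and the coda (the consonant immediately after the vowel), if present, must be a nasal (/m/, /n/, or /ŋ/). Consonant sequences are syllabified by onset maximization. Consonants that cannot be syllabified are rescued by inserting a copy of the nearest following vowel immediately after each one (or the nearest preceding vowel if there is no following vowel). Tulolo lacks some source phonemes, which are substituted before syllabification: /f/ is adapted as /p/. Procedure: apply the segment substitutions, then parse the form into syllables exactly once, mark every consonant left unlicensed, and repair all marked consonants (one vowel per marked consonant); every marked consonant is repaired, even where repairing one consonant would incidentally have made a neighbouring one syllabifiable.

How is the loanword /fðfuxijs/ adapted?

puðupuxijisi

Substitution: /f/ → /p/, giving /pðpuxijs/.
Syllabifying with onset maximization leaves /p/, /ð/, /j/, /s/ stranded (only a nasal (/m/, /n/, or /ŋ/) is licensed in coda position; onsets are limited to one consonant).
Epenthesis after each stranded consonant: /p/ → /pu/, /ð/ → /ðu/, /j/ → /ji/, /s/ → /si/.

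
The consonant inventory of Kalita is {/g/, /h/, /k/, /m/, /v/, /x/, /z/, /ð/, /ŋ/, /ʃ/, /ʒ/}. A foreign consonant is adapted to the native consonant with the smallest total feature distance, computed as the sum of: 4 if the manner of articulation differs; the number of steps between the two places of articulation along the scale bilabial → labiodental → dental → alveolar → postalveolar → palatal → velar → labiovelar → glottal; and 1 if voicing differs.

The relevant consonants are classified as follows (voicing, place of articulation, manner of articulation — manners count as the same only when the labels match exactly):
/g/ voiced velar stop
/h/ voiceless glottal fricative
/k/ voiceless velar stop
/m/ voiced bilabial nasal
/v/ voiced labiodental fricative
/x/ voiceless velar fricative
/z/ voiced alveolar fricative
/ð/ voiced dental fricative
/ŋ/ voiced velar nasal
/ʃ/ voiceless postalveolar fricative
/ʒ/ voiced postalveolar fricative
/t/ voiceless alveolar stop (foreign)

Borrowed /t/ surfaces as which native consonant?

k

/k/ is closest: same manner (stop), place distance 3 (alveolar→velar), same voicing; total 3. Next closest is /g/ at distance 4.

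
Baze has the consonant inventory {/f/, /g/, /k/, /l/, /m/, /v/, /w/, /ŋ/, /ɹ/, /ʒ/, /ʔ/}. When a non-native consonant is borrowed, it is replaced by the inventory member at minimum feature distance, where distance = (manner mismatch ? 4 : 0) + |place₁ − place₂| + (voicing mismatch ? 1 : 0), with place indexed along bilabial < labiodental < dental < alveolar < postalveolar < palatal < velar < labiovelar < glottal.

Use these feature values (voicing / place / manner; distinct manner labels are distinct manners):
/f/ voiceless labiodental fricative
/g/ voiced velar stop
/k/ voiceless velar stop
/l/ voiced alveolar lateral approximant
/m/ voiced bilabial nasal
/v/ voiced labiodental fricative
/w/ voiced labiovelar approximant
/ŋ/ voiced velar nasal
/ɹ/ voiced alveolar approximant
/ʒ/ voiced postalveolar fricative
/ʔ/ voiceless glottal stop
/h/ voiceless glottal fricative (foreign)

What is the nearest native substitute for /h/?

ʔ

/ʔ/ is closest: manner differs (fricative→stop, +4), place distance 0 (glottal→glottal), same voicing; total 4. Next closest is /ʒ/ at distance 5.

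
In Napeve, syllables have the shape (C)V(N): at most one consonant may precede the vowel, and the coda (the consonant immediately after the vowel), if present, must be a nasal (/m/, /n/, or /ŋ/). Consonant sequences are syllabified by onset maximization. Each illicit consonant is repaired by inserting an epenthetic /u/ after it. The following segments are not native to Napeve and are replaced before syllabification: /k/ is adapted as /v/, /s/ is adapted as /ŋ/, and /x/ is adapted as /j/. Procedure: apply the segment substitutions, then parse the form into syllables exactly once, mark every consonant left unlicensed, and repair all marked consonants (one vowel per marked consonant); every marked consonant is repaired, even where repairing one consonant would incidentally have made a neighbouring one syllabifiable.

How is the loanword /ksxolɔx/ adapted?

vuŋujolɔju

Substitution: /k/ → /v/, /s/ → /ŋ/, /x/ → /j/, giving /vŋjolɔj/.
The consonants /v/, /ŋ/, /j/ cannot be parsed into a legal (C)V(N) syllable (only a nasal (/m/, /n/, or /ŋ/) is licensed in coda position; onsets are limited to one consonant).
Epenthesis after each stranded consonant: /v/ → /vu/, /ŋ/ → /ŋu/, /j/ → /ju/.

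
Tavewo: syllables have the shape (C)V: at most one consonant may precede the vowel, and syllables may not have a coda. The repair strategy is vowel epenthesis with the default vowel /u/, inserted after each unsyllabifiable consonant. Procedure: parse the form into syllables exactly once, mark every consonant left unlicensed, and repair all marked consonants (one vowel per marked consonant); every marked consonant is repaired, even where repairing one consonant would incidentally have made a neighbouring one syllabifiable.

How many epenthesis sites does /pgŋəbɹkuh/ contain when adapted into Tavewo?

5

The unsyllabifiable consonants are /p/, /g/, /b/, /ɹ/, /h/; each receives one epenthetic vowel.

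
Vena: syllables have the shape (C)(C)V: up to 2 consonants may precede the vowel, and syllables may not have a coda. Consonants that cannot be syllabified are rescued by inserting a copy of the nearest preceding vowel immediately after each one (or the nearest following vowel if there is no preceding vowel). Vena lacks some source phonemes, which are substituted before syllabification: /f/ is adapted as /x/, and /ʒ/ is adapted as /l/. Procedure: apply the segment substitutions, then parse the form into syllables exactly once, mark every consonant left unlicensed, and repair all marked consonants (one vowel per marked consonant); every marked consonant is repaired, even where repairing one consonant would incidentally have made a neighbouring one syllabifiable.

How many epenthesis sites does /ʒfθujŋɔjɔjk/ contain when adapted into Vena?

3

After substitution the input is /lxθujŋɔjɔjk/.
The unsyllabifiable consonants are /l/, /j/, /k/; each receives one epenthetic vowel.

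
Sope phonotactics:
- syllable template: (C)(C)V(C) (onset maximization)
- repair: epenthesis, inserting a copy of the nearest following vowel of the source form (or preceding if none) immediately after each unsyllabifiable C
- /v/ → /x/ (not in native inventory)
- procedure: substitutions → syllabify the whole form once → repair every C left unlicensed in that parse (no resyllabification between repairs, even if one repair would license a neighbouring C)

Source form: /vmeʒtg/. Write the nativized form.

Substitution: /v/ → /x/, giving /xmeʒtg/.
The consonants /t/, /g/ cannot be parsed into a legal (C)(C)V(C) syllable (at most one coda consonant is licensed; onsets may contain at most 2 consonants).
Each unlicensed consonant becomes the onset of a new syllable: /t/ → /te/, /g/ → /ge/.

xmeʒtege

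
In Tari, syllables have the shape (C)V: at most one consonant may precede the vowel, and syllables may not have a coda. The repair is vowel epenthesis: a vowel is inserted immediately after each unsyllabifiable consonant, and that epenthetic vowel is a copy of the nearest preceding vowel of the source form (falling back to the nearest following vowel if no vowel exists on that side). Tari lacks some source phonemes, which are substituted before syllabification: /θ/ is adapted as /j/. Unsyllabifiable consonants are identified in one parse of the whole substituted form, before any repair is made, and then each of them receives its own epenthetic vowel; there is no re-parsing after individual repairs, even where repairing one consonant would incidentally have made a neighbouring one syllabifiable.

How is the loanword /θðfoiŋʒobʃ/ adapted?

Substitution: /θ/ → /j/, giving /jðfoiŋʒobʃ/.
Under (C)V, the unsyllabifiable consonants are /j/, /ð/, /ŋ/, /b/, /ʃ/ (no codas are permitted; onsets are limited to one consonant).
Epenthesis after each stranded consonant: /j/ → /jo/, /ð/ → /ðo/, /ŋ/ → /ŋi/, /b/ → /bo/, /ʃ/ → /ʃo/.

joðofoiŋiʒoboʃo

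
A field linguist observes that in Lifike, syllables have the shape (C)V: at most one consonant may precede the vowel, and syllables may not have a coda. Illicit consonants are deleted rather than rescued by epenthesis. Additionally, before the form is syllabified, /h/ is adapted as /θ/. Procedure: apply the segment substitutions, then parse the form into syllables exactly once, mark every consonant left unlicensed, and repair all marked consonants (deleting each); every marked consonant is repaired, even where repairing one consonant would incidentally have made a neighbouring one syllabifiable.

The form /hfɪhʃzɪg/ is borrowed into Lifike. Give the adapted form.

Substitution: /h/ → /θ/, giving /θfɪθʃzɪg/.
The consonants /θ/, /θ/, /ʃ/, /g/ cannot be parsed into a legal (C)V syllable (no codas are permitted; onsets are limited to one consonant).
Each unlicensed consonant is deleted: /θ/, /θ/, /ʃ/, /g/.

fɪzɪ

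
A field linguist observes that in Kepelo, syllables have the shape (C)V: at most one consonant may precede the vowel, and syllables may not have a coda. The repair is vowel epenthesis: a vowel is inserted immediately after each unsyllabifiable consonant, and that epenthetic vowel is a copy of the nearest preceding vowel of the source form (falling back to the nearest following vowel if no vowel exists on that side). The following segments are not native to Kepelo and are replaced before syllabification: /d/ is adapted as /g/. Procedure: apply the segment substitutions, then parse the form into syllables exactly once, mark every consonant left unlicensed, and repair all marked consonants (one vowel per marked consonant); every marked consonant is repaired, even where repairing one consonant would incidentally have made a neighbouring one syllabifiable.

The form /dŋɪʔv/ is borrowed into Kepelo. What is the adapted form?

gɪŋɪʔɪvɪ

Substitution: /d/ → /g/, giving /gŋɪʔv/.
The consonants /g/, /ʔ/, /v/ cannot be parsed into a legal (C)V syllable (no codas are permitted; onsets are limited to one consonant).
Inserting the epenthetic vowel yields /g/ → /gɪ/, /ʔ/ → /ʔɪ/, /v/ → /vɪ/.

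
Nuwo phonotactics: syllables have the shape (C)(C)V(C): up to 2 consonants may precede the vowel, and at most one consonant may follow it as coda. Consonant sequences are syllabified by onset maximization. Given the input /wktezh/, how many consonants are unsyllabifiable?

2

The consonants /w/, /h/ cannot be parsed into a legal (C)(C)V(C) syllable (at most one coda consonant is licensed; onsets may contain at most 2 consonants).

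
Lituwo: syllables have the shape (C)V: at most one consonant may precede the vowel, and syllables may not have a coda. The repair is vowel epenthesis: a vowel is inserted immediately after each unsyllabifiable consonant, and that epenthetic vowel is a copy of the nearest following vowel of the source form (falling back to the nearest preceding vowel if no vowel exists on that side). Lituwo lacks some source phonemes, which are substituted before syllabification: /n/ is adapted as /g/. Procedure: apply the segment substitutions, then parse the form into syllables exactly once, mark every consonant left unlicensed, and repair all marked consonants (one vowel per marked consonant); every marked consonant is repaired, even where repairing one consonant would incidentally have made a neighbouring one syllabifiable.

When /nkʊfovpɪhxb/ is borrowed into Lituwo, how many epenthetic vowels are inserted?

After substitution the input is /gkʊfovpɪhxb/.
The unsyllabifiable consonants are /g/, /v/, /h/, /x/, /b/; each receives one epenthetic vowel.

5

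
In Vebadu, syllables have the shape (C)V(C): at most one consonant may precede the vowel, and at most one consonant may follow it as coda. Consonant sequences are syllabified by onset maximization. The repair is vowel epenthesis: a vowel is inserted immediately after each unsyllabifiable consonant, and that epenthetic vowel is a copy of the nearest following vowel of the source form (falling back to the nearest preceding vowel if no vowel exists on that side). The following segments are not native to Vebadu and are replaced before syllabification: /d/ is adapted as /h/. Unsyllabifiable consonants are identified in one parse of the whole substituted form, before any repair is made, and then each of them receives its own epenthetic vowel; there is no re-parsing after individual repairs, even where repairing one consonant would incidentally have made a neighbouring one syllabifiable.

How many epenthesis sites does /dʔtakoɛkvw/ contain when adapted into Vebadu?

After substitution the input is /hʔtakoɛkvw/.
The unsyllabifiable consonants are /h/, /ʔ/, /v/, /w/; each receives one epenthetic vowel.

4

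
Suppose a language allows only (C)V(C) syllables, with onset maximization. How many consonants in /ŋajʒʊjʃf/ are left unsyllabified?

The consonants /ʃ/, /f/ cannot be parsed into a legal (C)V(C) syllable (at most one coda consonant is licensed; onsets are limited to one consonant).

2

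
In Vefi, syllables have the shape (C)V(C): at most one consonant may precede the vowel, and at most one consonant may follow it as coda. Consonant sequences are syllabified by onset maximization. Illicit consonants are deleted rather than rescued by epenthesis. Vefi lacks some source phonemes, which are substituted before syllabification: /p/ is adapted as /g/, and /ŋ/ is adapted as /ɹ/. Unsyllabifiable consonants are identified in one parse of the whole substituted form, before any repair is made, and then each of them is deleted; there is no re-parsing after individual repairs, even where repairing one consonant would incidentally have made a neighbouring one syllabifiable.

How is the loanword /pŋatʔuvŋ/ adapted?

Substitution: /p/ → /g/, /ŋ/ → /ɹ/, giving /gɹatʔuvɹ/.
Under (C)V(C), the unsyllabifiable consonants are /g/, /ɹ/ (at most one coda consonant is licensed; onsets are limited to one consonant).
Deletion applies to /g/, /ɹ/.

ɹatʔuv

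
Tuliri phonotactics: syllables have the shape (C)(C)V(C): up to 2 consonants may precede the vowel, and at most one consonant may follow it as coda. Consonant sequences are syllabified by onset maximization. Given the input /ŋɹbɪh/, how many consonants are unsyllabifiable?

1

Syllabifying with onset maximization leaves /ŋ/ stranded (at most one coda consonant is licensed; onsets may contain at most 2 consonants).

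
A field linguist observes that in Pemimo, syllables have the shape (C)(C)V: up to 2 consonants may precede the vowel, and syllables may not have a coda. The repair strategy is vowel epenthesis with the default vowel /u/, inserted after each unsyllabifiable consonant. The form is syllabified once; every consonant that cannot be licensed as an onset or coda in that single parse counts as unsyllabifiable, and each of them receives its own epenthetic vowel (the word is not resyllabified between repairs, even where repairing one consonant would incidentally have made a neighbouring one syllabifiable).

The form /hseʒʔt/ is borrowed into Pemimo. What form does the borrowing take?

Under (C)(C)V, the unsyllabifiable consonants are /ʒ/, /ʔ/, /t/ (no codas are permitted; onsets may contain at most 2 consonants).
Inserting the epenthetic vowel yields /ʒ/ → /ʒu/, /ʔ/ → /ʔu/, /t/ → /tu/.

hseʒuʔutu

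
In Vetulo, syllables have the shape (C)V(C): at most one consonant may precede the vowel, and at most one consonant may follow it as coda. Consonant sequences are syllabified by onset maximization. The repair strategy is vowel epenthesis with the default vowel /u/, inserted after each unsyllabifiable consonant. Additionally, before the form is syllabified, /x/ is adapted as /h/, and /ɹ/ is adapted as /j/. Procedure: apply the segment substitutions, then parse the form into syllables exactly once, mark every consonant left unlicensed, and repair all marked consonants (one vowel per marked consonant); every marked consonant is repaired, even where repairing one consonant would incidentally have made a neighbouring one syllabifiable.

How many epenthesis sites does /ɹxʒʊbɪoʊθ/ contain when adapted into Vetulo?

After substitution the input is /jhʒʊbɪoʊθ/.
The unsyllabifiable consonants are /j/, /h/; each receives one epenthetic vowel.

2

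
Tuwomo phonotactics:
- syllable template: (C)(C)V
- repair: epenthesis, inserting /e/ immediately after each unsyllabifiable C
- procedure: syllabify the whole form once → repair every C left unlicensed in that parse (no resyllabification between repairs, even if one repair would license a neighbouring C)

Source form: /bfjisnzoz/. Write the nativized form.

Syllabifying with onset maximization leaves /b/, /s/, /z/ stranded (no codas are permitted; onsets may contain at most 2 consonants).
Each unlicensed consonant becomes the onset of a new syllable: /b/ → /be/, /s/ → /se/, /z/ → /ze/.

befjisenzoze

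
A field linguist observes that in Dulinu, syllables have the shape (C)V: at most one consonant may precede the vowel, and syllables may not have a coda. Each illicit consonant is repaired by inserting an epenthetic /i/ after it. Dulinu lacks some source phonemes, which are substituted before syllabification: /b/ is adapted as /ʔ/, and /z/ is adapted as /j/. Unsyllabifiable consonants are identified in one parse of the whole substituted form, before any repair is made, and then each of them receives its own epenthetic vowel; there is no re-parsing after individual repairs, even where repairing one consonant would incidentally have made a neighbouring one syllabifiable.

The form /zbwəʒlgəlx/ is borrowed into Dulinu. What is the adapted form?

Substitution: /z/ → /j/, /b/ → /ʔ/, giving /jʔwəʒlgəlx/.
The consonants /j/, /ʔ/, /ʒ/, /l/, /l/, /x/ cannot be parsed into a legal (C)V syllable (no codas are permitted; onsets are limited to one consonant).
Each unlicensed consonant becomes the onset of a new syllable: /j/ → /ji/, /ʔ/ → /ʔi/, /ʒ/ → /ʒi/, /l/ → /li/, /l/ → /li/, /x/ → /xi/.

jiʔiwəʒiligəlixi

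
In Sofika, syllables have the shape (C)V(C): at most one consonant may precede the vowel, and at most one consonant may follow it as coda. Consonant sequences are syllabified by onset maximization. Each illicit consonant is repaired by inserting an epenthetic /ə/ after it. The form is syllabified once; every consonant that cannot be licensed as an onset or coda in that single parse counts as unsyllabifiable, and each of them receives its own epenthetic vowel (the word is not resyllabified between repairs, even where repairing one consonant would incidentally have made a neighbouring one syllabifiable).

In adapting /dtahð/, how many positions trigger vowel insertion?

2

The unsyllabifiable consonants are /d/, /ð/; each receives one epenthetic vowel.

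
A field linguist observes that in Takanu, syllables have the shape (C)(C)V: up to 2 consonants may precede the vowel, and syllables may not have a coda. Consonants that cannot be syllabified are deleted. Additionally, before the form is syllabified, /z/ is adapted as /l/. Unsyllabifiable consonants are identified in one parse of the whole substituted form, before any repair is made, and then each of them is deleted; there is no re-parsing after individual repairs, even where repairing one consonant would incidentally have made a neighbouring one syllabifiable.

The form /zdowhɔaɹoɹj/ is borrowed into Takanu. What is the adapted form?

Substitution: /z/ → /l/, giving /ldowhɔaɹoɹj/.
Syllabifying with onset maximization leaves /ɹ/, /j/ stranded (no codas are permitted; onsets may contain at most 2 consonants).
Each unlicensed consonant is deleted: /ɹ/, /j/.

ldowhɔaɹo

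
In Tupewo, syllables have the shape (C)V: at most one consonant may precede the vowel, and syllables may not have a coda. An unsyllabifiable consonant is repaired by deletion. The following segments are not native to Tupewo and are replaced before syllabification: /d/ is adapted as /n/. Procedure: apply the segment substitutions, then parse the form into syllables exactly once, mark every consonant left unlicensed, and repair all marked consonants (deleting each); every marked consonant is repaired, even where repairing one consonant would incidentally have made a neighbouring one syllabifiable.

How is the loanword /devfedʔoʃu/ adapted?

nefeʔoʃu

Substitution: /d/ → /n/, giving /nevfenʔoʃu/.
Under (C)V, the unsyllabifiable consonants are /v/, /n/ (no codas are permitted; onsets are limited to one consonant).
Each unlicensed consonant is deleted: /v/, /n/.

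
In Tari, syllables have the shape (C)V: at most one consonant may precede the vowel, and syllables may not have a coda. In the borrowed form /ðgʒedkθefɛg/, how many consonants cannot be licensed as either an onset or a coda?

5

The consonants /ð/, /g/, /d/, /k/, /g/ cannot be parsed into a legal (C)V syllable (no codas are permitted; onsets are limited to one consonant).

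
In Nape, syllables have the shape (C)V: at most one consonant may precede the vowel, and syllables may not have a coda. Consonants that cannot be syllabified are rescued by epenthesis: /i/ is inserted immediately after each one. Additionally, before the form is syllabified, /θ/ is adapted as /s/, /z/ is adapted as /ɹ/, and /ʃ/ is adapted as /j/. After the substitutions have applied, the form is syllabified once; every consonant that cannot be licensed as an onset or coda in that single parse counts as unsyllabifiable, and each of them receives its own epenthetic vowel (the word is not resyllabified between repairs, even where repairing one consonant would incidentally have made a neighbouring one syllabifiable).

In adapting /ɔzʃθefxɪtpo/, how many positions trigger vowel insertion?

After substitution the input is /ɔɹjsefxɪtpo/.
The unsyllabifiable consonants are /ɹ/, /j/, /f/, /t/; each receives one epenthetic vowel.

4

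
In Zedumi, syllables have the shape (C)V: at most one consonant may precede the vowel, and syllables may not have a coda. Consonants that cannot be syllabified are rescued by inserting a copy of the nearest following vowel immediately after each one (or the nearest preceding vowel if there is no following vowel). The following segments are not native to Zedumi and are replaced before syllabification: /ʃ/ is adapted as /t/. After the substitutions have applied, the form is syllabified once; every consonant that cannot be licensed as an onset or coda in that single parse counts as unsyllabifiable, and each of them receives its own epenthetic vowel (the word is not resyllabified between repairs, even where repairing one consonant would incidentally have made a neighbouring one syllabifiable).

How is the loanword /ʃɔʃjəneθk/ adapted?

tɔtəjəneθeke

Substitution: /ʃ/ → /t/, giving /tɔtjəneθk/.
Syllabifying with onset maximization leaves /t/, /θ/, /k/ stranded (no codas are permitted; onsets are limited to one consonant).
Each unlicensed consonant becomes the onset of a new syllable: /t/ → /tə/, /θ/ → /θe/, /k/ → /ke/.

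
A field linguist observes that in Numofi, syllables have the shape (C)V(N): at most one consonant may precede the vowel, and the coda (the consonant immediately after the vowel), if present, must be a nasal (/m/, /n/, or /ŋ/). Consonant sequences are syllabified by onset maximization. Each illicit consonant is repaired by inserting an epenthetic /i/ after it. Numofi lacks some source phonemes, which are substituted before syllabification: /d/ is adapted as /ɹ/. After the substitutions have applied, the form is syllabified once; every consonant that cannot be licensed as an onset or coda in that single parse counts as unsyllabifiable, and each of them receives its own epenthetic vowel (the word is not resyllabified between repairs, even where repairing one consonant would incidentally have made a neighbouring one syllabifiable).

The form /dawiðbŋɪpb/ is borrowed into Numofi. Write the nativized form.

ɹawiðibiŋɪpibi

Substitution: /d/ → /ɹ/, giving /ɹawiðbŋɪpb/.
Syllabifying with onset maximization leaves /ð/, /b/, /p/, /b/ stranded (only a nasal (/m/, /n/, or /ŋ/) is licensed in coda position; onsets are limited to one consonant).
Inserting the epenthetic vowel yields /ð/ → /ði/, /b/ → /bi/, /p/ → /pi/, /b/ → /bi/.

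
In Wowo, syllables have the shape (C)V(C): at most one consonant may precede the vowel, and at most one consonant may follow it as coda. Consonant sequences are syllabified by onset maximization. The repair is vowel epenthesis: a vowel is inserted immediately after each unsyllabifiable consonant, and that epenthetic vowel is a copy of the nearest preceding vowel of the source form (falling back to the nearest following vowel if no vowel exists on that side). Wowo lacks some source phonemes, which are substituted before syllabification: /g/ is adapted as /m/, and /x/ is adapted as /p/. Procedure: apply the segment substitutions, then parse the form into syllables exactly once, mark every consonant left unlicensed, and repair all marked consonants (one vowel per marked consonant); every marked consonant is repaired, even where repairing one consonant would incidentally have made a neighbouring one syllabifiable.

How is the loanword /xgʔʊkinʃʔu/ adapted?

Substitution: /x/ → /p/, /g/ → /m/, giving /pmʔʊkinʃʔu/.
Under (C)V(C), the unsyllabifiable consonants are /p/, /m/, /ʃ/ (at most one coda consonant is licensed; onsets are limited to one consonant).
Each unlicensed consonant becomes the onset of a new syllable: /p/ → /pʊ/, /m/ → /mʊ/, /ʃ/ → /ʃi/.

pʊmʊʔʊkinʃiʔu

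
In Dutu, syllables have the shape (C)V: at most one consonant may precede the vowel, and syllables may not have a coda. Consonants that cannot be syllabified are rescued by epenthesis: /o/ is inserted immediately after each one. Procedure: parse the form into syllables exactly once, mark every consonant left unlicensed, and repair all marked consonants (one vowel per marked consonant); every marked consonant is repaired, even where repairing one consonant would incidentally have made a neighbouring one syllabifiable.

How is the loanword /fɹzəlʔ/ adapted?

foɹozəloʔo

The consonants /f/, /ɹ/, /l/, /ʔ/ cannot be parsed into a legal (C)V syllable (no codas are permitted; onsets are limited to one consonant).
Inserting the epenthetic vowel yields /f/ → /fo/, /ɹ/ → /ɹo/, /l/ → /lo/, /ʔ/ → /ʔo/.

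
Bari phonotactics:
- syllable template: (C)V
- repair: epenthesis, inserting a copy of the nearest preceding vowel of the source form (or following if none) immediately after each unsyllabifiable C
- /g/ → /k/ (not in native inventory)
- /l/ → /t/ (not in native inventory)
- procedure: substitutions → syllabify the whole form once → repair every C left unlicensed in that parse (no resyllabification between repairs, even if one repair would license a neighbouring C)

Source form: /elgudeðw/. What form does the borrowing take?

etekudeðewe

Substitution: /l/ → /t/, /g/ → /k/, giving /etkudeðw/.
Under (C)V, the unsyllabifiable consonants are /t/, /ð/, /w/ (no codas are permitted; onsets are limited to one consonant).
Epenthesis after each stranded consonant: /t/ → /te/, /ð/ → /ðe/, /w/ → /we/.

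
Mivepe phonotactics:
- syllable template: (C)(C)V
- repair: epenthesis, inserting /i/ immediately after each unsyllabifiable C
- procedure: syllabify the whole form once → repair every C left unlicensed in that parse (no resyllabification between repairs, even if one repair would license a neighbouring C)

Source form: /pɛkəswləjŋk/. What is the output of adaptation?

pɛkəsiwləjiŋiki

Syllabifying with onset maximization leaves /s/, /j/, /ŋ/, /k/ stranded (no codas are permitted; onsets may contain at most 2 consonants).
Inserting the epenthetic vowel yields /s/ → /si/, /j/ → /ji/, /ŋ/ → /ŋi/, /k/ → /ki/.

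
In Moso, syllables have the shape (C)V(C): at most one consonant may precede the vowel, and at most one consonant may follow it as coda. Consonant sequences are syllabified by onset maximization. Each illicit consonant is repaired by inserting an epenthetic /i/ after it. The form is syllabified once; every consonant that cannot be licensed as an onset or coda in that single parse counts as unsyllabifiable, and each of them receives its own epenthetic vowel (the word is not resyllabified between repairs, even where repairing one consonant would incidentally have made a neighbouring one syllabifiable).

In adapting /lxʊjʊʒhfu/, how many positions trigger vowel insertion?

The unsyllabifiable consonants are /l/, /h/; each receives one epenthetic vowel.

2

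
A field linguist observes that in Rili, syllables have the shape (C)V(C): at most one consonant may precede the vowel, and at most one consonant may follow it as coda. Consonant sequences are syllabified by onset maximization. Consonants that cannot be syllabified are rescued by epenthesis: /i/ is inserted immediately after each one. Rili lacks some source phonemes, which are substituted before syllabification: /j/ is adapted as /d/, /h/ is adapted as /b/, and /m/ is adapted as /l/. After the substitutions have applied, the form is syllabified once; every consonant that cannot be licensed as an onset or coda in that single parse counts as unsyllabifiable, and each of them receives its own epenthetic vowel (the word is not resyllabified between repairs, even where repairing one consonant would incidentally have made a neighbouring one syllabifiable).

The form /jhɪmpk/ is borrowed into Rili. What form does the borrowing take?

dibɪlpiki

Substitution: /j/ → /d/, /h/ → /b/, /m/ → /l/, giving /dbɪlpk/.
The consonants /d/, /p/, /k/ cannot be parsed into a legal (C)V(C) syllable (at most one coda consonant is licensed; onsets are limited to one consonant).
Each unlicensed consonant becomes the onset of a new syllable: /d/ → /di/, /p/ → /pi/, /k/ → /ki/.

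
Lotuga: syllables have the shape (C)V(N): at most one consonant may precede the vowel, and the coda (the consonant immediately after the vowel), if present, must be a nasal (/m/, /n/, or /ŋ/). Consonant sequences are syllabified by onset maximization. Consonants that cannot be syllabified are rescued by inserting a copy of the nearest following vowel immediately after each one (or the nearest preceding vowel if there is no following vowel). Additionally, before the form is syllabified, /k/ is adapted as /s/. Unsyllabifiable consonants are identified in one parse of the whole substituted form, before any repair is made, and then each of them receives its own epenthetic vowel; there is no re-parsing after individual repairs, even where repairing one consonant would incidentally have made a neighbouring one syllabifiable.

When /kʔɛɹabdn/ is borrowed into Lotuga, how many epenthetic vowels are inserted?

4

After substitution the input is /sʔɛɹabdn/.
The unsyllabifiable consonants are /s/, /b/, /d/, /n/; each receives one epenthetic vowel.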